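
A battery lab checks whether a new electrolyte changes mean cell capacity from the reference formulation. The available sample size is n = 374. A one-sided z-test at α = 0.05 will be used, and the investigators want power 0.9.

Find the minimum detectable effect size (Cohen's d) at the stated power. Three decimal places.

Required noncentrality: δ = z_{0.05} + z_{0.10} = 1.645 + 1.282 = 2.926.
δ = d·√n ⇒ d = δ/√n = 2.926/√374 = 0.1513.

d ≈ 0.151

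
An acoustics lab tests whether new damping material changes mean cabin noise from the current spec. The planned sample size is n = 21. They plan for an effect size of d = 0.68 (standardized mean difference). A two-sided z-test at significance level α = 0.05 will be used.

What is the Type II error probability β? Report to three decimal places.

β ≈ 0.124

Noncentrality parameter: δ = d·√n = 0.68 × √21 = 3.1162
Critical value for a two-sided test at α = 0.05: z_{α/2} = 1.960.
Power = Φ(δ − 1.960) + Φ(−δ − 1.960) = Φ(1.156) + Φ(-5.076) = 0.8762 + 0.0000 = 0.8762.
Type II error: β = 1 − power = 1 − 0.8762 = 0.1238.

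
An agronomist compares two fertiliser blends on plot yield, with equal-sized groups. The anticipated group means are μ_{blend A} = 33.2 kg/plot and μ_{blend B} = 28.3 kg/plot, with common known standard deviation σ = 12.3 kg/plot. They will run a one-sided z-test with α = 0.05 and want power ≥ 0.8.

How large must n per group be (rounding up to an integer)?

Standardized effect: d = |μ_{blend A} − μ_{blend B}| / σ = |33.2 − 28.3| / 12.3 = 0.3984
For power 0.8 need Φ(δ − z_{0.05}) = 0.8, so δ = z_{0.05} + z_{0.20} = 1.645 + 0.842 = 2.486.
δ = d·√(n/2) ⇒ n = 2(δ/d)² = 2 × (2.486 / 0.3984)² = 77.91.
Rounding up, n = 78 per group.

n = 78 per group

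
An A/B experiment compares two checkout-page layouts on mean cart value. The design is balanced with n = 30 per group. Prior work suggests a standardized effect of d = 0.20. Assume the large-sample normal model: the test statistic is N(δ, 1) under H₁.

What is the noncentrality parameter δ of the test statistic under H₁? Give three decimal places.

δ ≈ 0.775

δ = d·√(n/2) = 0.20 × √(30/2) = 0.7746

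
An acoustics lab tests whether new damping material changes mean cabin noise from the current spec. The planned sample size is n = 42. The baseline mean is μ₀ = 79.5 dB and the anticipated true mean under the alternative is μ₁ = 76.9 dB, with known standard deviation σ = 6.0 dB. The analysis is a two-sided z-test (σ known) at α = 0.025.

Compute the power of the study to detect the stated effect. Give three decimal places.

Standardized effect: d = |μ₁ − μ₀| / σ = |76.9 − 79.5| / 6.0 = 0.4333
Noncentrality parameter: δ = d·√n = 0.4333 × √42 = 2.8083
Critical value for a two-sided test at α = 0.025: z_{α/2} = 2.241.
Power = Φ(δ − 2.241) + Φ(−δ − 2.241) = Φ(0.567) + Φ(-5.050) = 0.7146 + 0.0000 = 0.7146.

Power ≈ 0.715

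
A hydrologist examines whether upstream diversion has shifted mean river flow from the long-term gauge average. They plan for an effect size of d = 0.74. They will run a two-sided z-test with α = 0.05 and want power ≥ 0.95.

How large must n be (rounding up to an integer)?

Set Φ(δ − 1.960) = 0.95; then δ − 1.960 = Φ⁻¹(0.95) = 1.645, giving δ = 3.605.
(Ignoring the negligible lower-tail rejection probability gives the usual closed-form inversion.)
δ = d·√n ⇒ n = (δ/d)² = (3.605 / 0.74)² = 23.73.
Rounding up, n = 24.

n = 24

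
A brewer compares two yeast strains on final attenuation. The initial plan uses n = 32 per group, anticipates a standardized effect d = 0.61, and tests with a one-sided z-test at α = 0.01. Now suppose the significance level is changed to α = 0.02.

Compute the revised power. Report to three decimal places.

δ = d·√(n/2) = 0.61 × √(32/2) = 2.4400 (unchanged). New critical value: z_{0.02} = 2.054.
Revised power = Φ(δ − 2.054) = Φ(0.386) = 0.6503.

Power ≈ 0.650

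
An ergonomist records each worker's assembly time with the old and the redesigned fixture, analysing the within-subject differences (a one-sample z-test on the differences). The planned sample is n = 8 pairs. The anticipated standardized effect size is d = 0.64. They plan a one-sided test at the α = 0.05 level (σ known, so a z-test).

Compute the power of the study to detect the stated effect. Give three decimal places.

Noncentrality parameter: δ = d·√n = 0.64 × √8 = 1.8102
Critical value for a one-sided test at α = 0.05: z_α = 1.645.
Power = Φ(δ − 1.645) = Φ(0.165) = 0.5657.

Power ≈ 0.566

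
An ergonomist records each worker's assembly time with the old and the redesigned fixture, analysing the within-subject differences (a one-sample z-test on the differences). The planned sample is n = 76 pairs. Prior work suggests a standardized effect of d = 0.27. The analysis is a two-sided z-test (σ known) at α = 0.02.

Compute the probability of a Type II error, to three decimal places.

β ≈ 0.489

Noncentrality parameter: δ = d·√n = 0.27 × √76 = 2.3538
Two-sided α = 0.02 → critical value z_{0.01} = 2.326.
Power = Φ(δ − 2.326) + Φ(−δ − 2.326) = Φ(0.027) + Φ(-4.680) = 0.5110 + 0.0000 = 0.5110.
Type II error: β = 1 − power = 1 − 0.5110 = 0.4890.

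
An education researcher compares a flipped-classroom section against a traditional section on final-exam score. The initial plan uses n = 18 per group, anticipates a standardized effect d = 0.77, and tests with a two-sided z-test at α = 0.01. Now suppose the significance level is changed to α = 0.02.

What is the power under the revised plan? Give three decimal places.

Power ≈ 0.493

δ = d·√(n/2) = 0.77 × √(18/2) = 2.3100 (unchanged). New critical value: z_{0.01} = 2.326.
Revised power = Φ(δ − 2.326) + Φ(−δ − 2.326) = Φ(-0.016) + Φ(-4.636) = 0.4935 + 0.0000 = 0.4935.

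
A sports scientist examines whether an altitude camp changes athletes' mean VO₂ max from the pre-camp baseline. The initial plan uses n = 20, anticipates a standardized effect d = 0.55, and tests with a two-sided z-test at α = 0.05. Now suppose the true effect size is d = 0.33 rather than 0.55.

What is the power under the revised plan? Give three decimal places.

With d = 0.33: δ = d·√n = 0.33 × √20 = 1.4758. Critical value z_{0.025} = 1.960.
Revised power = Φ(δ − 1.960) + Φ(−δ − 1.960) = Φ(-0.484) + Φ(-3.436) = 0.3141 + 0.0003 = 0.3144.

Power ≈ 0.314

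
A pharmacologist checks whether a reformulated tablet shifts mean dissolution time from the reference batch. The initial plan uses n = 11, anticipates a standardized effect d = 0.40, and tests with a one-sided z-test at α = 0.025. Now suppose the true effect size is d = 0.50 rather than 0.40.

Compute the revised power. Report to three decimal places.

Power ≈ 0.381

With d = 0.50: δ = d·√n = 0.50 × √11 = 1.6583. Critical value z_{0.025} = 1.960.
Revised power = P(Z > 1.960 − δ) = Φ(-0.302) = 0.3815.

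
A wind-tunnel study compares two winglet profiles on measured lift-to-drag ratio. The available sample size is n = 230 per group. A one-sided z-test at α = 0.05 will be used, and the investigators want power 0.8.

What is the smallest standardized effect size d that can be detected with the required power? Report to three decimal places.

Need Φ(δ − 1.645) = 0.8, so δ = 1.645 + 0.842 = 2.486.
δ = d·√(n/2) ⇒ d = δ/√(n/2) = 2.486/√(230/2) = 0.2319.

d ≈ 0.232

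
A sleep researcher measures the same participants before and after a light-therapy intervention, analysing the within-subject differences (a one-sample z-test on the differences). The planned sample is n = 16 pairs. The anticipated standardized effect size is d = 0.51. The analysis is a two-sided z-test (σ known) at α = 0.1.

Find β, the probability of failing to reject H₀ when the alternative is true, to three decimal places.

Noncentrality parameter: δ = d·√n = 0.51 × √16 = 2.0400
Critical value for a two-sided test at α = 0.1: z_{α/2} = 1.645.
Power = Φ(δ − 1.645) + Φ(−δ − 1.645) = Φ(0.395) + Φ(-3.685) = 0.6536 + 0.0001 = 0.6537.
Type II error: β = 1 − power = 1 − 0.6537 = 0.3463.

β ≈ 0.346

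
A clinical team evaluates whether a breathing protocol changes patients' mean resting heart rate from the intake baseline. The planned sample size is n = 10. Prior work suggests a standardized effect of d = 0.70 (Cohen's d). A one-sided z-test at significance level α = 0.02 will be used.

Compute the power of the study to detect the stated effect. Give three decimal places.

Noncentrality parameter: δ = d·√n = 0.70 × √10 = 2.2136
One-sided α = 0.02 → critical value z_{0.02} = 2.054.
Power = Φ(δ − 2.054) = Φ(0.160) = 0.5635.

Power ≈ 0.563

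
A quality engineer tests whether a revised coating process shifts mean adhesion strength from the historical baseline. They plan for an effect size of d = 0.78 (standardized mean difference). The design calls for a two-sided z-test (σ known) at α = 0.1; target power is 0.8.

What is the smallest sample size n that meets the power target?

n = 11

Set Φ(δ − 1.645) = 0.8; then δ − 1.645 = Φ⁻¹(0.8) = 0.842, giving δ = 2.486.
(For δ > 0 the lower-tail rejection region contributes negligibly to power, so the one-term inversion is standard.)
δ = d·√n ⇒ n = (δ/d)² = (2.486 / 0.78)² = 10.16.
Round up to the next whole unit.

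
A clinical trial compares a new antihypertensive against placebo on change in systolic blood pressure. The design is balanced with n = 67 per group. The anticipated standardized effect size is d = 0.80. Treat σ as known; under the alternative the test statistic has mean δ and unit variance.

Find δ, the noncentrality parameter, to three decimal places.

δ = d·√(n/2) = 0.80 × √(67/2) = 4.6303

δ ≈ 4.630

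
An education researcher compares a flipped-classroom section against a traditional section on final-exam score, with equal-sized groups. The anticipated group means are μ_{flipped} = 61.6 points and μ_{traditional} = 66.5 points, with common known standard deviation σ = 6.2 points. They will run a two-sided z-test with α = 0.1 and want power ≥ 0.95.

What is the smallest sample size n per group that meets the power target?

n = 35 per group

Standardized effect: d = |μ_{flipped} − μ_{traditional}| / σ = |61.6 − 66.5| / 6.2 = 0.7903
For power 0.95 need Φ(δ − z_{0.05}) = 0.95, so δ = z_{0.05} + z_{0.05} = 1.645 + 1.645 = 3.290.
(Ignoring the negligible lower-tail rejection probability gives the usual closed-form inversion.)
δ = d·√(n/2) ⇒ n = 2(δ/d)² = 2 × (3.290 / 0.7903)² = 34.65.
Rounding up, n = 35 per group.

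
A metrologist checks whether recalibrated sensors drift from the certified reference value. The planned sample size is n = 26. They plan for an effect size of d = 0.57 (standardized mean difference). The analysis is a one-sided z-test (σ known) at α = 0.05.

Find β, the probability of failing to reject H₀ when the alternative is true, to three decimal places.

β ≈ 0.104

Noncentrality parameter: δ = d·√n = 0.57 × √26 = 2.9064
Critical value for a one-sided test at α = 0.05: z_α = 1.645.
Power = Φ(δ − 1.645) = Φ(1.262) = 0.8965.
Type II error: β = 1 − power = 1 − 0.8965 = 0.1035.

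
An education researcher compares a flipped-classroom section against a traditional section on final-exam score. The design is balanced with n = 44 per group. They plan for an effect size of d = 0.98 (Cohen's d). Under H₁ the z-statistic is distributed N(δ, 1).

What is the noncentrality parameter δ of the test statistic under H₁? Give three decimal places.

δ ≈ 4.597

δ = d·√(n/2) = 0.98 × √(44/2) = 4.5966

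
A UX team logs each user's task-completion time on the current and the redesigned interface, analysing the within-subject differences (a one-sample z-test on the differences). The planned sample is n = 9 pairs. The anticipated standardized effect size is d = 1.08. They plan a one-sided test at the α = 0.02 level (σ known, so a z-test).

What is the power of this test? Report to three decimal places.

Power ≈ 0.882

Noncentrality parameter: λ = d·√n = 1.08 × √9 = 3.2400
Critical value for a one-sided test at α = 0.02: z_α = 2.054.
Power = P(Z > 2.054 − λ) = Φ(1.186) = 0.8822.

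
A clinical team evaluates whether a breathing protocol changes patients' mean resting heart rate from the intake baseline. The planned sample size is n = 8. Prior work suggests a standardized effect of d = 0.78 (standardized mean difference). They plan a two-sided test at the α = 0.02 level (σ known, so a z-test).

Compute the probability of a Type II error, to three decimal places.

Noncentrality parameter: δ = d·√n = 0.78 × √8 = 2.2062
Two-sided α = 0.02 → critical value z_{0.01} = 2.326.
Power = Φ(δ − 2.326) + Φ(−δ − 2.326) = Φ(-0.120) + Φ(-4.533) = 0.4522 + 0.0000 = 0.4522.
Type II error: β = 1 − power = 1 − 0.4522 = 0.5478.

β ≈ 0.548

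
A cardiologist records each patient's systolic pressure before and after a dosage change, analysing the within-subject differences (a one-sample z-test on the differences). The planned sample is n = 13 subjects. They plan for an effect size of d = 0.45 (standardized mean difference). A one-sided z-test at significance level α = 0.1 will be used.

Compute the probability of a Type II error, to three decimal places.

Noncentrality parameter: δ = d·√n = 0.45 × √13 = 1.6225
One-sided α = 0.1 → critical value z_{0.1} = 1.282.
Power = Φ(δ − 1.282) = Φ(0.341) = 0.6334.
Type II error: β = 1 − power = 1 − 0.6334 = 0.3666.

β ≈ 0.367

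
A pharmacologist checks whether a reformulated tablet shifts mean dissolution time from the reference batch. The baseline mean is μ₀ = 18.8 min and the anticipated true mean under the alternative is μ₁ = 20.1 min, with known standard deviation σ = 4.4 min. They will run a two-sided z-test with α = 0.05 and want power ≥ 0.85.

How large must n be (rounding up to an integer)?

Standardized effect: d = |μ₁ − μ₀| / σ = |20.1 − 18.8| / 4.4 = 0.2955
Set Φ(δ − 1.960) = 0.85; then δ − 1.960 = Φ⁻¹(0.85) = 1.036, giving δ = 2.996.
(Ignoring the negligible lower-tail rejection probability gives the usual closed-form inversion.)
δ = d·√n ⇒ n = (δ/d)² = (2.996 / 0.2955)² = 102.85.
Round up to the next whole unit.

n = 103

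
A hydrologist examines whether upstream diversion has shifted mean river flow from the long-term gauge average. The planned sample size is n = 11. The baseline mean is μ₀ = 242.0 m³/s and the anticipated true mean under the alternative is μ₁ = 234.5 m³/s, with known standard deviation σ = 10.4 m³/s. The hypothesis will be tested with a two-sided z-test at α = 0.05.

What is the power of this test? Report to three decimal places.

Power ≈ 0.667

Standardized effect: d = |μ₁ − μ₀| / σ = |234.5 − 242.0| / 10.4 = 0.7212
Noncentrality parameter: λ = d·√n = 0.7212 × √11 = 2.3918
Critical value for a two-sided test at α = 0.05: z_{α/2} = 1.960.
Power = Φ(λ − 1.960) + Φ(−λ − 1.960) = Φ(0.432) + Φ(-4.352) = 0.6671 + 0.0000 = 0.6671.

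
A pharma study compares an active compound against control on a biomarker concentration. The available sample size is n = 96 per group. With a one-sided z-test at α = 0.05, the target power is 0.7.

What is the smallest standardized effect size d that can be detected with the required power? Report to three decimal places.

Required noncentrality: δ = z_{0.05} + z_{0.30} = 1.645 + 0.524 = 2.169.
δ = d·√(n/2) ⇒ d = δ/√(n/2) = 2.169/√(96/2) = 0.3131.

d ≈ 0.313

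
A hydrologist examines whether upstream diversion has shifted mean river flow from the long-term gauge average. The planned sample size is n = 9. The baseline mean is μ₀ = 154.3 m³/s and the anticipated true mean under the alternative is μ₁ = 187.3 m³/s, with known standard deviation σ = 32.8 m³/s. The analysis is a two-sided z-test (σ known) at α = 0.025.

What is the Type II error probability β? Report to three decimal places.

β ≈ 0.219

Standardized effect: d = |μ₁ − μ₀| / σ = |187.3 − 154.3| / 32.8 = 1.0061
Noncentrality parameter: δ = d·√n = 1.0061 × √9 = 3.0183
Two-sided α = 0.025 → critical value z_{0.0125} = 2.241.
Power = Φ(δ − 2.241) + Φ(−δ − 2.241) = Φ(0.777) + Φ(-5.260) = 0.7814 + 0.0000 = 0.7814.
Type II error: β = 1 − power = 1 − 0.7814 = 0.2186.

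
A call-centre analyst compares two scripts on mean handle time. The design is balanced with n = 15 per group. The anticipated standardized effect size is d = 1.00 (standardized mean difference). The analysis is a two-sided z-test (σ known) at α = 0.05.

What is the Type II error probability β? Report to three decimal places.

Noncentrality parameter: δ = d·√(n/2) = 1.00 × √(15/2) = 2.7386
Critical value for a two-sided test at α = 0.05: z_{α/2} = 1.960.
Power = Φ(δ − 1.960) + Φ(−δ − 1.960) = Φ(0.779) + Φ(-4.699) = 0.7819 + 0.0000 = 0.7819.
Type II error: β = 1 − power = 1 − 0.7819 = 0.2181.

β ≈ 0.218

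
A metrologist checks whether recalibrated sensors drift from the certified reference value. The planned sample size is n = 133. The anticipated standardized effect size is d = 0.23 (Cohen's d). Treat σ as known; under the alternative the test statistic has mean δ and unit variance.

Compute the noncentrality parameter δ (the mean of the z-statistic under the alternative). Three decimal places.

δ ≈ 2.652

The noncentrality parameter scales effect size by the design's sample-size factor: δ = d·√n = 0.23 × √133 = 2.6525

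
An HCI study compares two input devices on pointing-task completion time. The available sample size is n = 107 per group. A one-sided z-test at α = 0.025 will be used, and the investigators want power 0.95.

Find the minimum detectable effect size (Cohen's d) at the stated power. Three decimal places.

d ≈ 0.493

Required noncentrality: δ = z_{0.025} + z_{0.05} = 1.960 + 1.645 = 3.605.
δ = d·√(n/2) ⇒ d = δ/√(n/2) = 3.605/√(107/2) = 0.4928.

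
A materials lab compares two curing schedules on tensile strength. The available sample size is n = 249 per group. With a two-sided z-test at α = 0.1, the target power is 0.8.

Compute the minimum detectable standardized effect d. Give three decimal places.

d ≈ 0.223

Need Φ(δ − 1.645) = 0.8, so δ = 1.645 + 0.842 = 2.486.
(The second rejection-region term Φ(−δ − z_{α/2}) is negligible and dropped.)
δ = d·√(n/2) ⇒ d = δ/√(n/2) = 2.486/√(249/2) = 0.2228.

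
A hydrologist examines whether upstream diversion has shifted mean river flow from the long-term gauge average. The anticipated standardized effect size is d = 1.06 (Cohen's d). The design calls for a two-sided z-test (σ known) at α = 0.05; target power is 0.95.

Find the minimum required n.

Set Φ(δ − 1.960) = 0.95; then δ − 1.960 = Φ⁻¹(0.95) = 1.645, giving δ = 3.605.
(Ignoring the negligible lower-tail rejection probability gives the usual closed-form inversion.)
δ = d·√n ⇒ n = (δ/d)² = (3.605 / 1.06)² = 11.57.
Round up to the next whole unit.

n = 12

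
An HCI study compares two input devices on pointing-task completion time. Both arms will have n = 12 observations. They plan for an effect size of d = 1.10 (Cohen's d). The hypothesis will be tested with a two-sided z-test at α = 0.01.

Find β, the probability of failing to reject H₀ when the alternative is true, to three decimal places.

β ≈ 0.453

Noncentrality parameter: δ = d·√(n/2) = 1.10 × √(12/2) = 2.6944
Critical value for a two-sided test at α = 0.01: z_{α/2} = 2.576.
Power = Φ(δ − 2.576) + Φ(−δ − 2.576) = Φ(0.119) + Φ(-5.270) = 0.5472 + 0.0000 = 0.5472.
Type II error: β = 1 − power = 1 − 0.5472 = 0.4528.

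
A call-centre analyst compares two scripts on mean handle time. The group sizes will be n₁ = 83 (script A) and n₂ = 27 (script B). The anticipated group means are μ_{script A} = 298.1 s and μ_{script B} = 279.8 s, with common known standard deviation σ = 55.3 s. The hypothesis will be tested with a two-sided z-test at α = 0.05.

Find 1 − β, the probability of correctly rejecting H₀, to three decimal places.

Standardized effect: d = |μ_{script A} − μ_{script B}| / σ = |298.1 − 279.8| / 55.3 = 0.3309
Noncentrality parameter: δ = d / √(1/n₁ + 1/n₂) = 0.3309 / √(1/83 + 1/27) = 1.4937
Critical value for a two-sided test at α = 0.05: z_{α/2} = 1.960.
Power = Φ(δ − 1.960) + Φ(−δ − 1.960) = Φ(-0.466) + Φ(-3.454) = 0.3205 + 0.0003 = 0.3208.

Power ≈ 0.321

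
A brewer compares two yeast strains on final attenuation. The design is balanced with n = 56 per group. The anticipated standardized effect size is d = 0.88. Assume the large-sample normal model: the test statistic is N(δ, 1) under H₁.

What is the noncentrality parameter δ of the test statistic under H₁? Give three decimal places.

The noncentrality parameter scales effect size by the design's sample-size factor: δ = d·√(n/2) = 0.88 × √(56/2) = 4.6565

δ ≈ 4.657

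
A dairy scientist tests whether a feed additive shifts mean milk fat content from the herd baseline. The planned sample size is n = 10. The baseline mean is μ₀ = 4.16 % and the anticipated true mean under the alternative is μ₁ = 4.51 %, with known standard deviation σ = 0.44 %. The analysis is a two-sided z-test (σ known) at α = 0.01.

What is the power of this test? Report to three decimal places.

Power ≈ 0.476

Standardized effect: d = |μ₁ − μ₀| / σ = |4.51 − 4.16| / 0.44 = 0.7955
Noncentrality parameter: δ = d·√n = 0.7955 × √10 = 2.5154
Two-sided α = 0.01 → critical value z_{0.005} = 2.576.
Power = Φ(δ − 2.576) + Φ(−δ − 2.576) = Φ(-0.060) + Φ(-5.091) = 0.4759 + 0.0000 = 0.4759.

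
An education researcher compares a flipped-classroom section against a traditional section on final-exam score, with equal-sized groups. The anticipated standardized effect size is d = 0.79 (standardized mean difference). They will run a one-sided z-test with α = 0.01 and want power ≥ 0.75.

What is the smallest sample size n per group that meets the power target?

n = 29 per group

For power 0.75 need Φ(δ − z_{0.01}) = 0.75, so δ = z_{0.01} + z_{0.25} = 2.326 + 0.674 = 3.001.
δ = d·√(n/2) ⇒ n = 2(δ/d)² = 2 × (3.001 / 0.79)² = 28.86.
Round up to the next whole unit.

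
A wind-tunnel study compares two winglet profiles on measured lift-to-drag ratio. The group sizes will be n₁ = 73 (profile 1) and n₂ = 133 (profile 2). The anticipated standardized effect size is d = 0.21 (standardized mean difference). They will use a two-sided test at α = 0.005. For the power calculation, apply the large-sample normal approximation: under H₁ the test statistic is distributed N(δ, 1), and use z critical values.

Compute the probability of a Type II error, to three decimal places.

Noncentrality parameter: λ = d / √(1/n₁ + 1/n₂) = 0.21 / √(1/73 + 1/133) = 1.4417
Critical value for a two-sided test at α = 0.005: z_{α/2} = 2.807.
Power = Φ(λ − 2.807) + Φ(−λ − 2.807) = Φ(-1.365) + Φ(-4.249) = 0.0861 + 0.0000 = 0.0861.
Type II error: β = 1 − power = 1 − 0.0861 = 0.9139.

β ≈ 0.914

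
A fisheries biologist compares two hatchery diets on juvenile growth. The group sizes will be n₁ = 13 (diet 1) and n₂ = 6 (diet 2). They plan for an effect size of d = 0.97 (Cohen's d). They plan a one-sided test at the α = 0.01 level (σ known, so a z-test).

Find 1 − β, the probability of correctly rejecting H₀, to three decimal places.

Power ≈ 0.359

Noncentrality parameter: δ = d / √(1/n₁ + 1/n₂) = 0.97 / √(1/13 + 1/6) = 1.9654
One-sided α = 0.01 → critical value z_{0.01} = 2.326.
Power = Φ(δ − 2.326) = Φ(-0.361) = 0.3591.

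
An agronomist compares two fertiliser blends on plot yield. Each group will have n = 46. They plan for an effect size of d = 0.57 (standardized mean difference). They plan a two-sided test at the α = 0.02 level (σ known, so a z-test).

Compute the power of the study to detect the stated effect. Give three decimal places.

Power ≈ 0.658

Noncentrality parameter: δ = d·√(n/2) = 0.57 × √(46/2) = 2.7336
Two-sided α = 0.02 → critical value z_{0.01} = 2.326.
Power = Φ(δ − 2.326) + Φ(−δ − 2.326) = Φ(0.407) + Φ(-5.060) = 0.6581 + 0.0000 = 0.6581.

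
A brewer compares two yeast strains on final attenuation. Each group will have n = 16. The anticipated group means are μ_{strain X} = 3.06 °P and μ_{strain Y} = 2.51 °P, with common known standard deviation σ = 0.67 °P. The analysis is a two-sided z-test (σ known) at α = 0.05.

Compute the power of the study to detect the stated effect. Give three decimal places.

Standardized effect: d = |μ_{strain X} − μ_{strain Y}| / σ = |3.06 − 2.51| / 0.67 = 0.8209
Noncentrality parameter: δ = d·√(n/2) = 0.8209 × √(16/2) = 2.3218
Two-sided α = 0.05 → critical value z_{0.025} = 1.960.
Power = Φ(δ − 1.960) + Φ(−δ − 1.960) = Φ(0.362) + Φ(-4.282) = 0.6413 + 0.0000 = 0.6413.

Power ≈ 0.641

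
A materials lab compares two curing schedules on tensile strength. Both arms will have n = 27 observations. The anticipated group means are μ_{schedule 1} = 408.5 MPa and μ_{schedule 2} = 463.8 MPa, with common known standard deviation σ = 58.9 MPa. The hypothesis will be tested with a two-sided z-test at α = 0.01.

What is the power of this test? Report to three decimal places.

Standardized effect: d = |μ_{schedule 1} − μ_{schedule 2}| / σ = |408.5 − 463.8| / 58.9 = 0.9389
Noncentrality parameter: δ = d·√(n/2) = 0.9389 × √(27/2) = 3.4497
Critical value for a two-sided test at α = 0.01: z_{α/2} = 2.576.
Power = Φ(δ − 2.576) + Φ(−δ − 2.576) = Φ(0.874) + Φ(-6.025) = 0.8089 + 0.0000 = 0.8089.

Power ≈ 0.809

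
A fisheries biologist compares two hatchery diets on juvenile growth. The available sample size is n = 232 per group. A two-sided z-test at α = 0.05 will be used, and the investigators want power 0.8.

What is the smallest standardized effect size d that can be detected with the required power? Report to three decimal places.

Need Φ(δ − 1.960) = 0.8, so δ = 1.960 + 0.842 = 2.802.
(Lower-tail contribution to power is negligible for δ > 0.)
δ = d·√(n/2) ⇒ d = δ/√(n/2) = 2.802/√(232/2) = 0.2601.

d ≈ 0.260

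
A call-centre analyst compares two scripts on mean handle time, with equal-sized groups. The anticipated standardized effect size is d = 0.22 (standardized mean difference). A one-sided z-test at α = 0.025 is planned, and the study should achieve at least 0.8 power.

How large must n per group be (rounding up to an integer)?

Set Φ(δ − 1.960) = 0.8; then δ − 1.960 = Φ⁻¹(0.8) = 0.842, giving δ = 2.802.
δ = d·√(n/2) ⇒ n = 2(δ/d)² = 2 × (2.802 / 0.22)² = 324.33.
Rounding up, n = 325 per group.

n = 325 per group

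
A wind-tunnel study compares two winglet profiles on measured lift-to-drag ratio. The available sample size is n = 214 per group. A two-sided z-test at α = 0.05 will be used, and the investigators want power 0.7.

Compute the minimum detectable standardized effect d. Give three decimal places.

Need Φ(δ − 1.960) = 0.7, so δ = 1.960 + 0.524 = 2.484.
(Lower-tail contribution to power is negligible for δ > 0.)
δ = d·√(n/2) ⇒ d = δ/√(n/2) = 2.484/√(214/2) = 0.2402.

d ≈ 0.240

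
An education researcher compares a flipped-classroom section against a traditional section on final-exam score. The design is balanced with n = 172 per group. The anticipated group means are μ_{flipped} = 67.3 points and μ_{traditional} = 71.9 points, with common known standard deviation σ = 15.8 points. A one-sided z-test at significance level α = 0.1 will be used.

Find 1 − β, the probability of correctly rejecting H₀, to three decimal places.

Standardized effect: d = |μ_{flipped} − μ_{traditional}| / σ = |67.3 − 71.9| / 15.8 = 0.2911
Noncentrality parameter: δ = d·√(n/2) = 0.2911 × √(172/2) = 2.6999
Critical value for a one-sided test at α = 0.1: z_α = 1.282.
Power = P(Z > 1.282 − δ) = Φ(1.418) = 0.9220.

Power ≈ 0.922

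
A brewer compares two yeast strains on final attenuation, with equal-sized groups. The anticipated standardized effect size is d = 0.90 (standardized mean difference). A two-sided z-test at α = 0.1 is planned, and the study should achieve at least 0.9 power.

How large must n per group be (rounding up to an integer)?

For power 0.9 need Φ(δ − z_{0.05}) = 0.9, so δ = z_{0.05} + z_{0.10} = 1.645 + 1.282 = 2.926.
(The Φ(−δ − z_{α/2}) term is vanishingly small for δ > 0 and is dropped in the standard sample-size formula.)
δ = d·√(n/2) ⇒ n = 2(δ/d)² = 2 × (2.926 / 0.90)² = 21.15.
Round up to the next whole unit.

n = 22 per group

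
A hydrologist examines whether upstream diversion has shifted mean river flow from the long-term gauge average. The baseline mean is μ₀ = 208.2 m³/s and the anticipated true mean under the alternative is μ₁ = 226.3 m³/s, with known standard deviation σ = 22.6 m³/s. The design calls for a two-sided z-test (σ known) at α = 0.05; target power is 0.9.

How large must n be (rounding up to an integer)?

Standardized effect: d = |μ₁ − μ₀| / σ = |226.3 − 208.2| / 22.6 = 0.8009
Set Φ(δ − 1.960) = 0.9; then δ − 1.960 = Φ⁻¹(0.9) = 1.282, giving δ = 3.242.
(For δ > 0 the lower-tail rejection region contributes negligibly to power, so the one-term inversion is standard.)
δ = d·√n ⇒ n = (δ/d)² = (3.242 / 0.8009)² = 16.38.
Round up to the next whole unit.

n = 17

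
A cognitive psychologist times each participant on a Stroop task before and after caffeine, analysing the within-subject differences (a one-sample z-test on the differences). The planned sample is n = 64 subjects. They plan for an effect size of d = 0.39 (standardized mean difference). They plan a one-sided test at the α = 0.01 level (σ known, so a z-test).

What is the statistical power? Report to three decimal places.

Power ≈ 0.786

Noncentrality parameter: δ = d·√n = 0.39 × √64 = 3.1200
One-sided α = 0.01 → critical value z_{0.01} = 2.326.
Power = P(Z > 2.326 − δ) = Φ(0.794) = 0.7863.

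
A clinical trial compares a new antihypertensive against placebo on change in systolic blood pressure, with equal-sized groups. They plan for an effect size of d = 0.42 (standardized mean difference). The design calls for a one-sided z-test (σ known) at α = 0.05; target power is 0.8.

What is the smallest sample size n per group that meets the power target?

n = 71 per group

Set Φ(δ − 1.645) = 0.8; then δ − 1.645 = Φ⁻¹(0.8) = 0.842, giving δ = 2.486.
δ = d·√(n/2) ⇒ n = 2(δ/d)² = 2 × (2.486 / 0.42)² = 70.10.
Round up to the next whole unit.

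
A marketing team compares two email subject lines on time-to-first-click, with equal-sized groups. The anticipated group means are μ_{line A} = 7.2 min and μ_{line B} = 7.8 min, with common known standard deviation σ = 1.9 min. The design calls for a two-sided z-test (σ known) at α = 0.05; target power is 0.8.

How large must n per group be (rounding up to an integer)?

n = 158 per group

Standardized effect: d = |μ_{line A} − μ_{line B}| / σ = |7.2 − 7.8| / 1.9 = 0.3158
Set Φ(δ − 1.960) = 0.8; then δ − 1.960 = Φ⁻¹(0.8) = 0.842, giving δ = 2.802.
(Ignoring the negligible lower-tail rejection probability gives the usual closed-form inversion.)
δ = d·√(n/2) ⇒ n = 2(δ/d)² = 2 × (2.802 / 0.3158)² = 157.41.
Round up to the next whole unit.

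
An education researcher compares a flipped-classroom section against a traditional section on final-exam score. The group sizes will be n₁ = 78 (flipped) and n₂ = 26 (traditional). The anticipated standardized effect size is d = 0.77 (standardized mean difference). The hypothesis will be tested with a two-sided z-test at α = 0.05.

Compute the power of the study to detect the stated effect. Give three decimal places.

Noncentrality parameter: δ = d / √(1/n₁ + 1/n₂) = 0.77 / √(1/78 + 1/26) = 3.4002
Two-sided α = 0.05 → critical value z_{0.025} = 1.960.
Power = Φ(δ − 1.960) + Φ(−δ − 1.960) = Φ(1.440) + Φ(-5.360) = 0.9251 + 0.0000 = 0.9251.

Power ≈ 0.925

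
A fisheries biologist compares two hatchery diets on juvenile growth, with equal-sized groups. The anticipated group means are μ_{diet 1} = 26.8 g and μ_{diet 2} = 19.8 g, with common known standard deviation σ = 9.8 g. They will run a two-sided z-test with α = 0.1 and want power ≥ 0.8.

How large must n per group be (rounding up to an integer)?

Standardized effect: d = |μ_{diet 1} − μ_{diet 2}| / σ = |26.8 − 19.8| / 9.8 = 0.7143
For power 0.8 need Φ(δ − z_{0.05}) = 0.8, so δ = z_{0.05} + z_{0.20} = 1.645 + 0.842 = 2.486.
(For δ > 0 the lower-tail rejection region contributes negligibly to power, so the one-term inversion is standard.)
δ = d·√(n/2) ⇒ n = 2(δ/d)² = 2 × (2.486 / 0.7143)² = 24.24.
Rounding up, n = 25 per group.

n = 25 per group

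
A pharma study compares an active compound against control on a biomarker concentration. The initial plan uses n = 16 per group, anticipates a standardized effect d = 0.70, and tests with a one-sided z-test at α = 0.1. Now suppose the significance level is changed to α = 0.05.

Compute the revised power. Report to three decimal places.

Power ≈ 0.631

δ = d·√(n/2) = 0.70 × √(16/2) = 1.9799 (unchanged). New critical value: z_{0.05} = 1.645.
Revised power = Φ(δ − 1.645) = Φ(0.335) = 0.6312.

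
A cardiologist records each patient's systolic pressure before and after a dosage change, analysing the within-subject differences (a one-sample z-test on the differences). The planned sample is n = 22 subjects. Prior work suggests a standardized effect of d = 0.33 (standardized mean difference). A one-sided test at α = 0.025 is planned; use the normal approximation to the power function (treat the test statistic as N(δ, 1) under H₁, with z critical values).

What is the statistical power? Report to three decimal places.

Noncentrality parameter: δ = d·√n = 0.33 × √22 = 1.5478
Critical value for a one-sided test at α = 0.025: z_α = 1.960.
Power = Φ(δ − 1.960) = Φ(-0.412) = 0.3401.

Power ≈ 0.340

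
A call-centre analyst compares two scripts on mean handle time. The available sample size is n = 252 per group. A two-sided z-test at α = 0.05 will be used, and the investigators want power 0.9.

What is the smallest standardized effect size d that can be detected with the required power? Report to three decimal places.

d ≈ 0.289

Required noncentrality: δ = z_{0.025} + z_{0.10} = 1.960 + 1.282 = 3.242.
(Lower-tail contribution to power is negligible for δ > 0.)
δ = d·√(n/2) ⇒ d = δ/√(n/2) = 3.242/√(252/2) = 0.2888.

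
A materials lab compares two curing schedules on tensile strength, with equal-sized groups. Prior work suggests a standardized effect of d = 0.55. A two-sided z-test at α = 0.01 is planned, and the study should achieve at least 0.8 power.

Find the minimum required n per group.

For power 0.8 need Φ(δ − z_{0.005}) = 0.8, so δ = z_{0.005} + z_{0.20} = 2.576 + 0.842 = 3.417.
(The Φ(−δ − z_{α/2}) term is vanishingly small for δ > 0 and is dropped in the standard sample-size formula.)
δ = d·√(n/2) ⇒ n = 2(δ/d)² = 2 × (3.417 / 0.55)² = 77.22.
Rounding up, n = 78 per group.

n = 78 per group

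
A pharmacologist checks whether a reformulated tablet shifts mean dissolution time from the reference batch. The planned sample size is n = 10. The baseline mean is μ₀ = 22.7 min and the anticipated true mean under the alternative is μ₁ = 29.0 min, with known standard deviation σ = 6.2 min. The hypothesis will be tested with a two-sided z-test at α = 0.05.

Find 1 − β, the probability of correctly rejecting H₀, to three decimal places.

Standardized effect: d = |μ₁ − μ₀| / σ = |29.0 − 22.7| / 6.2 = 1.0161
Noncentrality parameter: λ = d·√n = 1.0161 × √10 = 3.2133
Critical value for a two-sided test at α = 0.05: z_{α/2} = 1.960.
Power = Φ(λ − 1.960) + Φ(−λ − 1.960) = Φ(1.253) + Φ(-5.173) = 0.8950 + 0.0000 = 0.8950.

Power ≈ 0.895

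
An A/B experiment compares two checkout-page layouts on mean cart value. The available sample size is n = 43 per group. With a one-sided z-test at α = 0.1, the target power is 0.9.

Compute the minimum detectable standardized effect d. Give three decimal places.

Need Φ(δ − 1.282) = 0.9, so δ = 1.282 + 1.282 = 2.563.
δ = d·√(n/2) ⇒ d = δ/√(n/2) = 2.563/√(43/2) = 0.5528.

d ≈ 0.553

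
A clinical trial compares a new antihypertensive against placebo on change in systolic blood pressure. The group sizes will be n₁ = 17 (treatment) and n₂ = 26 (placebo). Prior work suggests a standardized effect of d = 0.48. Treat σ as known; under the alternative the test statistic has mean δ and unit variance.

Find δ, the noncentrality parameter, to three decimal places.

The noncentrality parameter scales effect size by the design's sample-size factor: δ = d / √(1/n₁ + 1/n₂) = 0.48 / √(1/17 + 1/26) = 1.5389

δ ≈ 1.539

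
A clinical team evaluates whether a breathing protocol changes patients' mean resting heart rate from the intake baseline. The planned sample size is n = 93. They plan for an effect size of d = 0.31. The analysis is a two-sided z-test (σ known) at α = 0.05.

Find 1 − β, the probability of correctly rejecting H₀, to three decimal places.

Noncentrality parameter: δ = d·√n = 0.31 × √93 = 2.9895
Critical value for a two-sided test at α = 0.05: z_{α/2} = 1.960.
Power = Φ(δ − 1.960) + Φ(−δ − 1.960) = Φ(1.030) + Φ(-4.949) = 0.8484 + 0.0000 = 0.8484.

Power ≈ 0.848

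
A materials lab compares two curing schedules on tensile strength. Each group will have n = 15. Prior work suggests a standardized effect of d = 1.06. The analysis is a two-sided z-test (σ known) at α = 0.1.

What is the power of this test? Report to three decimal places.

Power ≈ 0.896

Noncentrality parameter: δ = d·√(n/2) = 1.06 × √(15/2) = 2.9029
Two-sided α = 0.1 → critical value z_{0.05} = 1.645.
Power = Φ(δ − 1.645) + Φ(−δ − 1.645) = Φ(1.258) + Φ(-4.548) = 0.8958 + 0.0000 = 0.8958.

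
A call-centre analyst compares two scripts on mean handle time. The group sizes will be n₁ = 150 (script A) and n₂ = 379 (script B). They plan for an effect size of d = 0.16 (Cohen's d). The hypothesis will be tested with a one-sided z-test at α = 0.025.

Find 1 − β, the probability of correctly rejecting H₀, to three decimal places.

Power ≈ 0.382

Noncentrality parameter: δ = d / √(1/n₁ + 1/n₂) = 0.16 / √(1/150 + 1/379) = 1.6587
Critical value for a one-sided test at α = 0.025: z_α = 1.960.
Power = Φ(δ − 1.960) = Φ(-0.301) = 0.3816.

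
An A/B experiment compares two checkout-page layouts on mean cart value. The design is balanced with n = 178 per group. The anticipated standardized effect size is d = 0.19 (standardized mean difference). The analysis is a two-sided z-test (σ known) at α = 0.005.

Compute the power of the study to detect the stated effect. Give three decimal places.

Power ≈ 0.155

Noncentrality parameter: δ = d·√(n/2) = 0.19 × √(178/2) = 1.7925
Critical value for a two-sided test at α = 0.005: z_{α/2} = 2.807.
Power = Φ(δ − 2.807) + Φ(−δ − 2.807) = Φ(-1.015) + Φ(-4.599) = 0.1552 + 0.0000 = 0.1552.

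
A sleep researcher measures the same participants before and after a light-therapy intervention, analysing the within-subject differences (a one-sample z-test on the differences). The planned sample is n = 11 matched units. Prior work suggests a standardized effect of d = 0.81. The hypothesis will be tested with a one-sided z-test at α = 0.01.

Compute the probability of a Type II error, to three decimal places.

β ≈ 0.359

Noncentrality parameter: δ = d·√n = 0.81 × √11 = 2.6865
Critical value for a one-sided test at α = 0.01: z_α = 2.326.
Power = Φ(δ − 2.326) = Φ(0.360) = 0.6406.
Type II error: β = 1 − power = 1 − 0.6406 = 0.3594.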